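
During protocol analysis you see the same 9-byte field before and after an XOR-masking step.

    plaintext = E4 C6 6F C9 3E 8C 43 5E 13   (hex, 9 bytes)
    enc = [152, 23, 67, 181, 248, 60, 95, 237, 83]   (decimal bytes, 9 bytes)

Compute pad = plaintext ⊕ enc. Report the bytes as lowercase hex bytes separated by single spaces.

Since enc = plaintext ⊕ pad, XORing both sides with plaintext gives pad = plaintext ⊕ enc.
e4 ^ 98 = 7c
c6 ^ 17 = d1
6f ^ 43 = 2c
c9 ^ b5 = 7c
3e ^ f8 = c6
8c ^ 3c = b0
43 ^ 5f = 1c
5e ^ ed = b3
13 ^ 53 = 40

7c d1 2c 7c c6 b0 1c b3 40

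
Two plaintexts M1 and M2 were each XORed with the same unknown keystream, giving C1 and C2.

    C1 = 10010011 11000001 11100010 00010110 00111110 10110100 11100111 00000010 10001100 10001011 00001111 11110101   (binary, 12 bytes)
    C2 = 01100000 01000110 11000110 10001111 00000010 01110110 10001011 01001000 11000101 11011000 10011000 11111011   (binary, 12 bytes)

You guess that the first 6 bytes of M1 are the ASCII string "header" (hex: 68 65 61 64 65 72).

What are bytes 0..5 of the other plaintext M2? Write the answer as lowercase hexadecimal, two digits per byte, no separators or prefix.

9be245fd59b0

First, C1 ⊕ C2 = (M1 ⊕ K) ⊕ (M2 ⊕ K) = M1 ⊕ M2, so the key drops out. Then M2 = (M1 ⊕ M2) ⊕ M1 over the first 6 bytes.
byte 0: (93 ⊕ 60) ⊕ 68 = f3 ⊕ 68 = 9b
byte 1: (c1 ⊕ 46) ⊕ 65 = 87 ⊕ 65 = e2
byte 2: (e2 ⊕ c6) ⊕ 61 = 24 ⊕ 61 = 45
byte 3: (16 ⊕ 8f) ⊕ 64 = 99 ⊕ 64 = fd
byte 4: (3e ⊕ 02) ⊕ 65 = 3c ⊕ 65 = 59
byte 5: (b4 ⊕ 76) ⊕ 72 = c2 ⊕ 72 = b0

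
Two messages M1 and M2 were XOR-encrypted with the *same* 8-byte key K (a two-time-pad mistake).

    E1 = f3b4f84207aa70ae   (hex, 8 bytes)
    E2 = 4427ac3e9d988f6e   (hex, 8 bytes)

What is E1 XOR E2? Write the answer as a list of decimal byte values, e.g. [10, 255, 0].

E1 ⊕ E2 = (M1 ⊕ K) ⊕ (M2 ⊕ K) = M1 ⊕ M2 — the shared key cancels under XOR.
f3 ^ 44 = b7
b4 ^ 27 = 93
f8 ^ ac = 54
42 ^ 3e = 7c
07 ^ 9d = 9a
aa ^ 98 = 32
70 ^ 8f = ff
ae ^ 6e = c0

[183, 147, 84, 124, 154, 50, 255, 192]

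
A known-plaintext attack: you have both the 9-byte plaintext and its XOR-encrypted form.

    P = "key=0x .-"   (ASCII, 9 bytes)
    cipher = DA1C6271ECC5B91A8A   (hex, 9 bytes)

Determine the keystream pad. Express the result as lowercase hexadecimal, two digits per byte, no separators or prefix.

Since cipher = P ⊕ pad, XORing both sides with P gives pad = P ⊕ cipher.
byte 0: 6b ^ da = b1
byte 1: 65 ^ 1c = 79
byte 2: 79 ^ 62 = 1b
byte 3: 3d ^ 71 = 4c
byte 4: 30 ^ ec = dc
byte 5: 78 ^ c5 = bd
byte 6: 20 ^ b9 = 99
byte 7: 2e ^ 1a = 34
byte 8: 2d ^ 8a = a7

b1791b4cdcbd9934a7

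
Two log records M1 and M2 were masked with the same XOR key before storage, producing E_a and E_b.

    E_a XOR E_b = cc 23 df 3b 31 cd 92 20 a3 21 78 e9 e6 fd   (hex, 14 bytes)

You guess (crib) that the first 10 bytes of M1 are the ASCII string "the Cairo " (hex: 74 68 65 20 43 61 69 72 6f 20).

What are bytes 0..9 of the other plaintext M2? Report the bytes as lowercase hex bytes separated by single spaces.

Since E_a ⊕ E_b = M1 ⊕ M2, XORing with the guessed M1 bytes yields the corresponding M2 bytes: M2 = (E_a ⊕ E_b) ⊕ M1.
byte 0: cc ⊕ 74 = b8
byte 1: 23 ⊕ 68 = 4b
byte 2: df ⊕ 65 = ba
byte 3: 3b ⊕ 20 = 1b
byte 4: 31 ⊕ 43 = 72
byte 5: cd ⊕ 61 = ac
byte 6: 92 ⊕ 69 = fb
byte 7: 20 ⊕ 72 = 52
byte 8: a3 ⊕ 6f = cc
byte 9: 21 ⊕ 20 = 01

b8 4b ba 1b 72 ac fb 52 cc 01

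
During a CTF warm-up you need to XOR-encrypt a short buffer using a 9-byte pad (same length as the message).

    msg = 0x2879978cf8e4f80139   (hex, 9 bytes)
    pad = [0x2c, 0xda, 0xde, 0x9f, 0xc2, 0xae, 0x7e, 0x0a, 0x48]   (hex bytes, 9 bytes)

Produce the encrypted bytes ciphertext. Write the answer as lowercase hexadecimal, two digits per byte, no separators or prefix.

04a349133a4a860b71

byte 0: 28 ⊕ 2c = 04
byte 1: 79 ⊕ da = a3
byte 2: 97 ⊕ de = 49
byte 3: 8c ⊕ 9f = 13
byte 4: f8 ⊕ c2 = 3a
byte 5: e4 ⊕ ae = 4a
byte 6: f8 ⊕ 7e = 86
byte 7: 01 ⊕ 0a = 0b
byte 8: 39 ⊕ 48 = 71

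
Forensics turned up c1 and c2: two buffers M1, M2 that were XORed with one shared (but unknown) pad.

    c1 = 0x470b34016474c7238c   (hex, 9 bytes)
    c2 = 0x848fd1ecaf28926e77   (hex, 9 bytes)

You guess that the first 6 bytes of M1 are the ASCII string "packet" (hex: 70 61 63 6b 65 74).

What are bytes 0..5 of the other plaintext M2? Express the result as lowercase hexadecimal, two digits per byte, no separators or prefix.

First, c1 ⊕ c2 = (M1 ⊕ K) ⊕ (M2 ⊕ K) = M1 ⊕ M2, so the key drops out. Then M2 = (M1 ⊕ M2) ⊕ M1 over the first 6 bytes.
byte 0: (47 xor 84) xor 70 = c3 xor 70 = b3
byte 1: (0b xor 8f) xor 61 = 84 xor 61 = e5
byte 2: (34 xor d1) xor 63 = e5 xor 63 = 86
byte 3: (01 xor ec) xor 6b = ed xor 6b = 86
byte 4: (64 xor af) xor 65 = cb xor 65 = ae
byte 5: (74 xor 28) xor 74 = 5c xor 74 = 28

b3e58686ae28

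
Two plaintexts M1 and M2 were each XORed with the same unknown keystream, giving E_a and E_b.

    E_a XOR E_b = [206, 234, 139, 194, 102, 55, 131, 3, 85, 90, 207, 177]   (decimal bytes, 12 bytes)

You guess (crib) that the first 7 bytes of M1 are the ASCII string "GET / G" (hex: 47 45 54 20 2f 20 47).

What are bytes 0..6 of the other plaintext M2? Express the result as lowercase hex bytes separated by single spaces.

89 af df e2 49 17 c4

Since E_a ⊕ E_b = M1 ⊕ M2, XORing with the guessed M1 bytes yields the corresponding M2 bytes: M2 = (E_a ⊕ E_b) ⊕ M1.
206 ^  71 = 137
234 ^  69 = 175
139 ^  84 = 223
194 ^  32 = 226
102 ^  47 =  73
 55 ^  32 =  23
131 ^  71 = 196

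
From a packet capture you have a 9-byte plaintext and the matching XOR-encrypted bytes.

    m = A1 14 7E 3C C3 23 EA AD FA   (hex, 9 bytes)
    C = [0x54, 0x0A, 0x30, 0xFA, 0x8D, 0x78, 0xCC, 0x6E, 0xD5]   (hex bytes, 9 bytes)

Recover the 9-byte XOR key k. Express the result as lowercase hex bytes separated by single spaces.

Since C = m ⊕ k, XORing both sides with m gives k = m ⊕ C.
a1 xor 54 = f5
14 xor 0a = 1e
7e xor 30 = 4e
3c xor fa = c6
c3 xor 8d = 4e
23 xor 78 = 5b
ea xor cc = 26
ad xor 6e = c3
fa xor d5 = 2f

f5 1e 4e c6 4e 5b 26 c3 2f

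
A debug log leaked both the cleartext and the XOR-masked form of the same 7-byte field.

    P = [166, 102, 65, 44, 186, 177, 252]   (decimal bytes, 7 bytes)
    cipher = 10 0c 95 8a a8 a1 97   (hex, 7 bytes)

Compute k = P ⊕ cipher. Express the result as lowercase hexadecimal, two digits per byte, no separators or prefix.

Since cipher = P ⊕ k, XORing both sides with P gives k = P ⊕ cipher.
10100110 ^ 00010000 = 10110110
01100110 ^ 00001100 = 01101010
01000001 ^ 10010101 = 11010100
00101100 ^ 10001010 = 10100110
10111010 ^ 10101000 = 00010010
10110001 ^ 10100001 = 00010000
11111100 ^ 10010111 = 01101011

b66ad4a612106b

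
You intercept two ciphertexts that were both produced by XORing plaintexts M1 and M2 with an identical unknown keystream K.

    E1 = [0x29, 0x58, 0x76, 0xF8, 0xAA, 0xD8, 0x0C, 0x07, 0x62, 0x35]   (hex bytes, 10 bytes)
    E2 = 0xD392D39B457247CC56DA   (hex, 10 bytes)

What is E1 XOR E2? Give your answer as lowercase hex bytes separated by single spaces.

E1 ⊕ E2 = (M1 ⊕ K) ⊕ (M2 ⊕ K) = M1 ⊕ M2 — the shared key cancels under XOR.
byte 0: 29 ⊕ d3 = fa
byte 1: 58 ⊕ 92 = ca
byte 2: 76 ⊕ d3 = a5
byte 3: f8 ⊕ 9b = 63
byte 4: aa ⊕ 45 = ef
byte 5: d8 ⊕ 72 = aa
byte 6: 0c ⊕ 47 = 4b
byte 7: 07 ⊕ cc = cb
byte 8: 62 ⊕ 56 = 34
byte 9: 35 ⊕ da = ef

fa ca a5 63 ef aa 4b cb 34 ef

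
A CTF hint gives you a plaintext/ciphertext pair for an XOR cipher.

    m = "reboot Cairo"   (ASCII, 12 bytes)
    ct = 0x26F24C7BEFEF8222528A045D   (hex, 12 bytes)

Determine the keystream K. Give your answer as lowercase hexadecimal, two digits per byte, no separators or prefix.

Since ct = m ⊕ K, XORing both sides with m gives K = m ⊕ ct.
01110010 xor 00100110 = 01010100
01100101 xor 11110010 = 10010111
01100010 xor 01001100 = 00101110
01101111 xor 01111011 = 00010100
01101111 xor 11101111 = 10000000
01110100 xor 11101111 = 10011011
00100000 xor 10000010 = 10100010
01000011 xor 00100010 = 01100001
01100001 xor 01010010 = 00110011
01101001 xor 10001010 = 11100011
01110010 xor 00000100 = 01110110
01101111 xor 01011101 = 00110010

54972e14809ba26133e37632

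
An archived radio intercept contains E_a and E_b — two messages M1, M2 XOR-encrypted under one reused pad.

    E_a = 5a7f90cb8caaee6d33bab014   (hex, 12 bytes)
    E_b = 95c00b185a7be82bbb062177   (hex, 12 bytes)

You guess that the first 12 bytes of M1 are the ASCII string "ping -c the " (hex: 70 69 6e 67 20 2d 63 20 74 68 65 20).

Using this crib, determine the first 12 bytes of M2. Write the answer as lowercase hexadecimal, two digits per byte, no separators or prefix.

First, E_a ⊕ E_b = (M1 ⊕ K) ⊕ (M2 ⊕ K) = M1 ⊕ M2, so the key drops out. Then M2 = (M1 ⊕ M2) ⊕ M1 over the first 12 bytes.
byte 0: (5a XOR 95) XOR 70 = cf XOR 70 = bf
byte 1: (7f XOR c0) XOR 69 = bf XOR 69 = d6
byte 2: (90 XOR 0b) XOR 6e = 9b XOR 6e = f5
byte 3: (cb XOR 18) XOR 67 = d3 XOR 67 = b4
byte 4: (8c XOR 5a) XOR 20 = d6 XOR 20 = f6
byte 5: (aa XOR 7b) XOR 2d = d1 XOR 2d = fc
byte 6: (ee XOR e8) XOR 63 = 06 XOR 63 = 65
byte 7: (6d XOR 2b) XOR 20 = 46 XOR 20 = 66
byte 8: (33 XOR bb) XOR 74 = 88 XOR 74 = fc
byte 9: (ba XOR 06) XOR 68 = bc XOR 68 = d4
byte 10: (b0 XOR 21) XOR 65 = 91 XOR 65 = f4
byte 11: (14 XOR 77) XOR 20 = 63 XOR 20 = 43

bfd6f5b4f6fc6566fcd4f443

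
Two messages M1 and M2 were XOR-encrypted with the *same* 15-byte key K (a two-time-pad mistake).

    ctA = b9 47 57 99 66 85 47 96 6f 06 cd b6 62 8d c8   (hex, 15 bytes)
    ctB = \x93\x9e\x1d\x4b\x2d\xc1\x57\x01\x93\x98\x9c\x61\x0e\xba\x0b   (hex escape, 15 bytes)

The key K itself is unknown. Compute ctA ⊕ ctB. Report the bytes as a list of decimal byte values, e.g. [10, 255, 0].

[42, 217, 74, 210, 75, 68, 16, 151, 252, 158, 81, 215, 108, 55, 195]

ctA ⊕ ctB = (M1 ⊕ K) ⊕ (M2 ⊕ K) = M1 ⊕ M2 — the shared key cancels under XOR.
10111001 XOR 10010011 = 00101010
01000111 XOR 10011110 = 11011001
01010111 XOR 00011101 = 01001010
10011001 XOR 01001011 = 11010010
01100110 XOR 00101101 = 01001011
10000101 XOR 11000001 = 01000100
01000111 XOR 01010111 = 00010000
10010110 XOR 00000001 = 10010111
01101111 XOR 10010011 = 11111100
00000110 XOR 10011000 = 10011110
11001101 XOR 10011100 = 01010001
10110110 XOR 01100001 = 11010111
01100010 XOR 00001110 = 01101100
10001101 XOR 10111010 = 00110111
11001000 XOR 00001011 = 11000011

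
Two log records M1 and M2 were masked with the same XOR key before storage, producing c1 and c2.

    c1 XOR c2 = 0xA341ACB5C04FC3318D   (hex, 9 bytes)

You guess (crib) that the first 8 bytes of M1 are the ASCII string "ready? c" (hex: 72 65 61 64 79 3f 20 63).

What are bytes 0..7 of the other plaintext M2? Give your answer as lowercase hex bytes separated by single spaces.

Since c1 ⊕ c2 = M1 ⊕ M2, XORing with the guessed M1 bytes yields the corresponding M2 bytes: M2 = (c1 ⊕ c2) ⊕ M1.
byte 0: a3 XOR 72 = d1
byte 1: 41 XOR 65 = 24
byte 2: ac XOR 61 = cd
byte 3: b5 XOR 64 = d1
byte 4: c0 XOR 79 = b9
byte 5: 4f XOR 3f = 70
byte 6: c3 XOR 20 = e3
byte 7: 31 XOR 63 = 52

d1 24 cd d1 b9 70 e3 52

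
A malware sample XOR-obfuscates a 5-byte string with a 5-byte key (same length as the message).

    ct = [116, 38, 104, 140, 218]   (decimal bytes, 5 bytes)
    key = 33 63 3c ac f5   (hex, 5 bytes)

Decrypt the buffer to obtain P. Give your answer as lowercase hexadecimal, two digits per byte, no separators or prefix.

474554202f

116 ⊕  51 =  71
 38 ⊕  99 =  69
104 ⊕  60 =  84
140 ⊕ 172 =  32
218 ⊕ 245 =  47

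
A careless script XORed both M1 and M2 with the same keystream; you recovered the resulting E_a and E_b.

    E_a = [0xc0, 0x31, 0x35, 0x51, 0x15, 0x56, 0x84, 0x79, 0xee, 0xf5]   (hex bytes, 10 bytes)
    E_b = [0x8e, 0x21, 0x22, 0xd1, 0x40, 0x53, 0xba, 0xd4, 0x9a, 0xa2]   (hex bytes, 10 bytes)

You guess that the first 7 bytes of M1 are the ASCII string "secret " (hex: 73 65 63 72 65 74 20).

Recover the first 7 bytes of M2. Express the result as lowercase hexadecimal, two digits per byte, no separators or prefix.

First, E_a ⊕ E_b = (M1 ⊕ K) ⊕ (M2 ⊕ K) = M1 ⊕ M2, so the key drops out. Then M2 = (M1 ⊕ M2) ⊕ M1 over the first 7 bytes.
byte 0: (c0 ^ 8e) ^ 73 = 4e ^ 73 = 3d
byte 1: (31 ^ 21) ^ 65 = 10 ^ 65 = 75
byte 2: (35 ^ 22) ^ 63 = 17 ^ 63 = 74
byte 3: (51 ^ d1) ^ 72 = 80 ^ 72 = f2
byte 4: (15 ^ 40) ^ 65 = 55 ^ 65 = 30
byte 5: (56 ^ 53) ^ 74 = 05 ^ 74 = 71
byte 6: (84 ^ ba) ^ 20 = 3e ^ 20 = 1e

3d7574f230711e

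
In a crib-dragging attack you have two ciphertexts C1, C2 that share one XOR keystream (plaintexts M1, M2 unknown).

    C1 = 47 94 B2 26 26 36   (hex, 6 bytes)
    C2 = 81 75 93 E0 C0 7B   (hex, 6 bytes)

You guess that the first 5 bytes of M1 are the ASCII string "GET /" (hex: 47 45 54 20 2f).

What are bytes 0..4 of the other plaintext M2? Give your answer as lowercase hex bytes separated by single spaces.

81 a4 75 e6 c9

First, C1 ⊕ C2 = (M1 ⊕ K) ⊕ (M2 ⊕ K) = M1 ⊕ M2, so the key drops out. Then M2 = (M1 ⊕ M2) ⊕ M1 over the first 5 bytes.
byte 0: (47 ^ 81) ^ 47 = c6 ^ 47 = 81
byte 1: (94 ^ 75) ^ 45 = e1 ^ 45 = a4
byte 2: (b2 ^ 93) ^ 54 = 21 ^ 54 = 75
byte 3: (26 ^ e0) ^ 20 = c6 ^ 20 = e6
byte 4: (26 ^ c0) ^ 2f = e6 ^ 2f = c9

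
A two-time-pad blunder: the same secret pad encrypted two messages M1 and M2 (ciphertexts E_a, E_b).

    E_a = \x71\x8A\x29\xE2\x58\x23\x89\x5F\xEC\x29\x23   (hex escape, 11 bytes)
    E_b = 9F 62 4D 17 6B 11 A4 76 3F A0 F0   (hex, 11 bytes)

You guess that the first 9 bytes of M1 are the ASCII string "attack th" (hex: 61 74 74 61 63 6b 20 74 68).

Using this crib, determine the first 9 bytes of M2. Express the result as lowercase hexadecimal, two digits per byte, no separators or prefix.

First, E_a ⊕ E_b = (M1 ⊕ K) ⊕ (M2 ⊕ K) = M1 ⊕ M2, so the key drops out. Then M2 = (M1 ⊕ M2) ⊕ M1 over the first 9 bytes.
byte 0: (71 xor 9f) xor 61 = ee xor 61 = 8f
byte 1: (8a xor 62) xor 74 = e8 xor 74 = 9c
byte 2: (29 xor 4d) xor 74 = 64 xor 74 = 10
byte 3: (e2 xor 17) xor 61 = f5 xor 61 = 94
byte 4: (58 xor 6b) xor 63 = 33 xor 63 = 50
byte 5: (23 xor 11) xor 6b = 32 xor 6b = 59
byte 6: (89 xor a4) xor 20 = 2d xor 20 = 0d
byte 7: (5f xor 76) xor 74 = 29 xor 74 = 5d
byte 8: (ec xor 3f) xor 68 = d3 xor 68 = bb

8f9c109450590d5dbb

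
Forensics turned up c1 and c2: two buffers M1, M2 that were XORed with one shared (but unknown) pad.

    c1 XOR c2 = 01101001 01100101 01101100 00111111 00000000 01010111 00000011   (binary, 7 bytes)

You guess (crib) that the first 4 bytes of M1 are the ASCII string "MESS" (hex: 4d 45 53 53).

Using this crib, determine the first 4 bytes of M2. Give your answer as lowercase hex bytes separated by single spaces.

24 20 3f 6c

Since c1 ⊕ c2 = M1 ⊕ M2, XORing with the guessed M1 bytes yields the corresponding M2 bytes: M2 = (c1 ⊕ c2) ⊕ M1.
byte 0: 69 XOR 4d = 24
byte 1: 65 XOR 45 = 20
byte 2: 6c XOR 53 = 3f
byte 3: 3f XOR 53 = 6c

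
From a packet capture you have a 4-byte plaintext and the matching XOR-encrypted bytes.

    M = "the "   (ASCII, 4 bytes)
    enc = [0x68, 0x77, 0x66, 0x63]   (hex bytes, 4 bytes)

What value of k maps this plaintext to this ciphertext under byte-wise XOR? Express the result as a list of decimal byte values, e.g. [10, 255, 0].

[28, 31, 3, 67]

Since enc = M ⊕ k, XORing both sides with M gives k = M ⊕ enc.
01110100 xor 01101000 = 00011100
01101000 xor 01110111 = 00011111
01100101 xor 01100110 = 00000011
00100000 xor 01100011 = 01000011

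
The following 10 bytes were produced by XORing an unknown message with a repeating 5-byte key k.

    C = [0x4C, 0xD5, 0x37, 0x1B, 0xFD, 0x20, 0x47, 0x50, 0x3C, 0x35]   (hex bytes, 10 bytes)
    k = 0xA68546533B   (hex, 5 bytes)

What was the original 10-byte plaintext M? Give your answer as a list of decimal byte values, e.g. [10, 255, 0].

[234, 80, 113, 72, 198, 134, 194, 22, 111, 14]

The 5-byte key repeats, so the effective keystream is a6 85 46 53 3b a6 85 46 53 3b.
byte 0: 4c xor a6 = ea
byte 1: d5 xor 85 = 50
byte 2: 37 xor 46 = 71
byte 3: 1b xor 53 = 48
byte 4: fd xor 3b = c6
byte 5: 20 xor a6 = 86
byte 6: 47 xor 85 = c2
byte 7: 50 xor 46 = 16
byte 8: 3c xor 53 = 6f
byte 9: 35 xor 3b = 0e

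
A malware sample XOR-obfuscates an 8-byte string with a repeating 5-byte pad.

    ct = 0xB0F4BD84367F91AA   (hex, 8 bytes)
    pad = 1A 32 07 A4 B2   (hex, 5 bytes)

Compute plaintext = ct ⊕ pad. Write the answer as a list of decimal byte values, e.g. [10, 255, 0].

[170, 198, 186, 32, 132, 101, 163, 173]

The 5-byte key repeats, so the effective keystream is 1a 32 07 a4 b2 1a 32 07.
byte 0: 176 XOR  26 = 170
byte 1: 244 XOR  50 = 198
byte 2: 189 XOR   7 = 186
byte 3: 132 XOR 164 =  32
byte 4:  54 XOR 178 = 132
byte 5: 127 XOR  26 = 101
byte 6: 145 XOR  50 = 163
byte 7: 170 XOR   7 = 173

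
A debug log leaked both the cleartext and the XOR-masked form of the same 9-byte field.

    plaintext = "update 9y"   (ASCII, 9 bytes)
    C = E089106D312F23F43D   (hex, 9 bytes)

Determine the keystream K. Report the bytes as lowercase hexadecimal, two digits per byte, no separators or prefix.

Since C = plaintext ⊕ K, XORing both sides with plaintext gives K = plaintext ⊕ C.
byte 0: 01110101 ⊕ 11100000 = 10010101
byte 1: 01110000 ⊕ 10001001 = 11111001
byte 2: 01100100 ⊕ 00010000 = 01110100
byte 3: 01100001 ⊕ 01101101 = 00001100
byte 4: 01110100 ⊕ 00110001 = 01000101
byte 5: 01100101 ⊕ 00101111 = 01001010
byte 6: 00100000 ⊕ 00100011 = 00000011
byte 7: 00111001 ⊕ 11110100 = 11001101
byte 8: 01111001 ⊕ 00111101 = 01000100

95f9740c454a03cd44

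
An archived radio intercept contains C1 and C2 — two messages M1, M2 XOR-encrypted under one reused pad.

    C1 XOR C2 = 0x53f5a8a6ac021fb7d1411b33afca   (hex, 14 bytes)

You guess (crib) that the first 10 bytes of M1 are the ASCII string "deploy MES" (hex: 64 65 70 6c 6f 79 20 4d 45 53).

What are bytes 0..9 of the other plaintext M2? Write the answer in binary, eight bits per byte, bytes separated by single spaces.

00110111 10010000 11011000 11001010 11000011 01111011 00111111 11111010 10010100 00010010

Since C1 ⊕ C2 = M1 ⊕ M2, XORing with the guessed M1 bytes yields the corresponding M2 bytes: M2 = (C1 ⊕ C2) ⊕ M1.
01010011 ⊕ 01100100 = 00110111
11110101 ⊕ 01100101 = 10010000
10101000 ⊕ 01110000 = 11011000
10100110 ⊕ 01101100 = 11001010
10101100 ⊕ 01101111 = 11000011
00000010 ⊕ 01111001 = 01111011
00011111 ⊕ 00100000 = 00111111
10110111 ⊕ 01001101 = 11111010
11010001 ⊕ 01000101 = 10010100
01000001 ⊕ 01010011 = 00010010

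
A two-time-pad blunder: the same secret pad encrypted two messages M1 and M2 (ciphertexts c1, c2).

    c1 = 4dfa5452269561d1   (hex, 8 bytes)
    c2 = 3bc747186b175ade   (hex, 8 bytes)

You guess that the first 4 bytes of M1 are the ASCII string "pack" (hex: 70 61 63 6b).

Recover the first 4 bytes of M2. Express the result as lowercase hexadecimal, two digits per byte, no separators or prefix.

First, c1 ⊕ c2 = (M1 ⊕ K) ⊕ (M2 ⊕ K) = M1 ⊕ M2, so the key drops out. Then M2 = (M1 ⊕ M2) ⊕ M1 over the first 4 bytes.
byte 0: (4d ⊕ 3b) ⊕ 70 = 76 ⊕ 70 = 06
byte 1: (fa ⊕ c7) ⊕ 61 = 3d ⊕ 61 = 5c
byte 2: (54 ⊕ 47) ⊕ 63 = 13 ⊕ 63 = 70
byte 3: (52 ⊕ 18) ⊕ 6b = 4a ⊕ 6b = 21

065c7021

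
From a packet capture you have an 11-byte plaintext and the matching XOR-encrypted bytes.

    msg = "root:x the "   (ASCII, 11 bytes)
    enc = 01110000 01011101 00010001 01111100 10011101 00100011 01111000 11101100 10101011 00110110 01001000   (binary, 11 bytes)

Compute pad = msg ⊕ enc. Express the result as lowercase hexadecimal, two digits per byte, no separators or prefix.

Since enc = msg ⊕ pad, XORing both sides with msg gives pad = msg ⊕ enc.
72 XOR 70 = 02
6f XOR 5d = 32
6f XOR 11 = 7e
74 XOR 7c = 08
3a XOR 9d = a7
78 XOR 23 = 5b
20 XOR 78 = 58
74 XOR ec = 98
68 XOR ab = c3
65 XOR 36 = 53
20 XOR 48 = 68

02327e08a75b5898c35368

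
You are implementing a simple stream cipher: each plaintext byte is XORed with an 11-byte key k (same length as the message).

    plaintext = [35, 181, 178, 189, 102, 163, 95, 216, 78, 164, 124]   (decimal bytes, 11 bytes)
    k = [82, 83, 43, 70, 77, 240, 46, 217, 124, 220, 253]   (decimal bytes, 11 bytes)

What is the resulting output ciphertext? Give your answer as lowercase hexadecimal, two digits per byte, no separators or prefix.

23 ^ 52 = 71
b5 ^ 53 = e6
b2 ^ 2b = 99
bd ^ 46 = fb
66 ^ 4d = 2b
a3 ^ f0 = 53
5f ^ 2e = 71
d8 ^ d9 = 01
4e ^ 7c = 32
a4 ^ dc = 78
7c ^ fd = 81

71e699fb2b537101327881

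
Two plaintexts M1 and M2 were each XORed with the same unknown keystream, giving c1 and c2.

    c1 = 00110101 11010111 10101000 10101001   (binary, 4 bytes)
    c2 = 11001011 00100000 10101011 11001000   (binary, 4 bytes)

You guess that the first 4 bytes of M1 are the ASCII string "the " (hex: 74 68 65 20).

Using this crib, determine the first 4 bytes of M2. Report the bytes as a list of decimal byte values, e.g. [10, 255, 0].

[138, 159, 102, 65]

First, c1 ⊕ c2 = (M1 ⊕ K) ⊕ (M2 ⊕ K) = M1 ⊕ M2, so the key drops out. Then M2 = (M1 ⊕ M2) ⊕ M1 over the first 4 bytes.
byte 0: (35 xor cb) xor 74 = fe xor 74 = 8a
byte 1: (d7 xor 20) xor 68 = f7 xor 68 = 9f
byte 2: (a8 xor ab) xor 65 = 03 xor 65 = 66
byte 3: (a9 xor c8) xor 20 = 61 xor 20 = 41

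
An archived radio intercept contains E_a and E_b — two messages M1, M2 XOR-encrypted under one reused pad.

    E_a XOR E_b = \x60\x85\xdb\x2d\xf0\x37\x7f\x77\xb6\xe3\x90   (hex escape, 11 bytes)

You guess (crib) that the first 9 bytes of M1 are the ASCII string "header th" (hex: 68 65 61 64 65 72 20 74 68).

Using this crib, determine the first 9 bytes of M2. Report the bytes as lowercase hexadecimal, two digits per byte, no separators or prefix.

Since E_a ⊕ E_b = M1 ⊕ M2, XORing with the guessed M1 bytes yields the corresponding M2 bytes: M2 = (E_a ⊕ E_b) ⊕ M1.
 96 xor 104 =   8
133 xor 101 = 224
219 xor  97 = 186
 45 xor 100 =  73
240 xor 101 = 149
 55 xor 114 =  69
127 xor  32 =  95
119 xor 116 =   3
182 xor 104 = 222

08e0ba4995455f03de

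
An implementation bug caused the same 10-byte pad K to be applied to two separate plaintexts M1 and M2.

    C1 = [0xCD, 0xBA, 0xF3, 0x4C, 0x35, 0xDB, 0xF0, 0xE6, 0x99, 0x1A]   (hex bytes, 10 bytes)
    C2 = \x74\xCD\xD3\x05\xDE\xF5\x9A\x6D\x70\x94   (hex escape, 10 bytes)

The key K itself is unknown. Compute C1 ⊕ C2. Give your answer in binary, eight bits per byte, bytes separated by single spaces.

10111001 01110111 00100000 01001001 11101011 00101110 01101010 10001011 11101001 10001110

C1 ⊕ C2 = (M1 ⊕ K) ⊕ (M2 ⊕ K) = M1 ⊕ M2 — the shared key cancels under XOR.
byte 0: 205 ^ 116 = 185
byte 1: 186 ^ 205 = 119
byte 2: 243 ^ 211 =  32
byte 3:  76 ^   5 =  73
byte 4:  53 ^ 222 = 235
byte 5: 219 ^ 245 =  46
byte 6: 240 ^ 154 = 106
byte 7: 230 ^ 109 = 139
byte 8: 153 ^ 112 = 233
byte 9:  26 ^ 148 = 142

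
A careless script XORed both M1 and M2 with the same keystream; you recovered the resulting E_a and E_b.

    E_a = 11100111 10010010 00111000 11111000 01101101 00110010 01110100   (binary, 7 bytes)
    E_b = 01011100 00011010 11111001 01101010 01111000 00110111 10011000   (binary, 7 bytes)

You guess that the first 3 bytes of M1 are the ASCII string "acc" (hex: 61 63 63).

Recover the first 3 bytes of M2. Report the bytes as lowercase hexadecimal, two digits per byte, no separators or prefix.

daeba2

First, E_a ⊕ E_b = (M1 ⊕ K) ⊕ (M2 ⊕ K) = M1 ⊕ M2, so the key drops out. Then M2 = (M1 ⊕ M2) ⊕ M1 over the first 3 bytes.
byte 0: (e7 ⊕ 5c) ⊕ 61 = bb ⊕ 61 = da
byte 1: (92 ⊕ 1a) ⊕ 63 = 88 ⊕ 63 = eb
byte 2: (38 ⊕ f9) ⊕ 63 = c1 ⊕ 63 = a2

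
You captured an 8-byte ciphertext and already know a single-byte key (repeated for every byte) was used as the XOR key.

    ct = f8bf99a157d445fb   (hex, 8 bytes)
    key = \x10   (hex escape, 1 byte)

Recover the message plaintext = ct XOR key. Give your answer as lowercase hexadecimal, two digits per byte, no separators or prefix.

e8af89b147c455eb

The 1-byte key repeats, so the effective keystream is 10 10 10 10 10 10 10 10.
byte 0: 11111000 ^ 00010000 = 11101000
byte 1: 10111111 ^ 00010000 = 10101111
byte 2: 10011001 ^ 00010000 = 10001001
byte 3: 10100001 ^ 00010000 = 10110001
byte 4: 01010111 ^ 00010000 = 01000111
byte 5: 11010100 ^ 00010000 = 11000100
byte 6: 01000101 ^ 00010000 = 01010101
byte 7: 11111011 ^ 00010000 = 11101011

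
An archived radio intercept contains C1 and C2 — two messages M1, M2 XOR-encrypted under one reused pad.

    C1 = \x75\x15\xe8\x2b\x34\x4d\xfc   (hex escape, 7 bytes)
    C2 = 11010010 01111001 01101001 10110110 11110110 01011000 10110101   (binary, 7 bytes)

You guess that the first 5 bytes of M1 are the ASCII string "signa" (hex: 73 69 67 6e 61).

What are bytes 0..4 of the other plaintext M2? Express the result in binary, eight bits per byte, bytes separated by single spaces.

11010100 00000101 11100110 11110011 10100011

First, C1 ⊕ C2 = (M1 ⊕ K) ⊕ (M2 ⊕ K) = M1 ⊕ M2, so the key drops out. Then M2 = (M1 ⊕ M2) ⊕ M1 over the first 5 bytes.
byte 0: (75 ^ d2) ^ 73 = a7 ^ 73 = d4
byte 1: (15 ^ 79) ^ 69 = 6c ^ 69 = 05
byte 2: (e8 ^ 69) ^ 67 = 81 ^ 67 = e6
byte 3: (2b ^ b6) ^ 6e = 9d ^ 6e = f3
byte 4: (34 ^ f6) ^ 61 = c2 ^ 61 = a3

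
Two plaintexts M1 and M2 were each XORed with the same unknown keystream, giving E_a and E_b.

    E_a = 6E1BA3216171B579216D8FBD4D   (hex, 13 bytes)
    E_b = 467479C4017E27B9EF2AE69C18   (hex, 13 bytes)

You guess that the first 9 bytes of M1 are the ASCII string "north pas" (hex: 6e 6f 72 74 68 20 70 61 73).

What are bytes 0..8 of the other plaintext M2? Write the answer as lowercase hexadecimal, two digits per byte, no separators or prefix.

First, E_a ⊕ E_b = (M1 ⊕ K) ⊕ (M2 ⊕ K) = M1 ⊕ M2, so the key drops out. Then M2 = (M1 ⊕ M2) ⊕ M1 over the first 9 bytes.
byte 0: (6e XOR 46) XOR 6e = 28 XOR 6e = 46
byte 1: (1b XOR 74) XOR 6f = 6f XOR 6f = 00
byte 2: (a3 XOR 79) XOR 72 = da XOR 72 = a8
byte 3: (21 XOR c4) XOR 74 = e5 XOR 74 = 91
byte 4: (61 XOR 01) XOR 68 = 60 XOR 68 = 08
byte 5: (71 XOR 7e) XOR 20 = 0f XOR 20 = 2f
byte 6: (b5 XOR 27) XOR 70 = 92 XOR 70 = e2
byte 7: (79 XOR b9) XOR 61 = c0 XOR 61 = a1
byte 8: (21 XOR ef) XOR 73 = ce XOR 73 = bd

4600a891082fe2a1bd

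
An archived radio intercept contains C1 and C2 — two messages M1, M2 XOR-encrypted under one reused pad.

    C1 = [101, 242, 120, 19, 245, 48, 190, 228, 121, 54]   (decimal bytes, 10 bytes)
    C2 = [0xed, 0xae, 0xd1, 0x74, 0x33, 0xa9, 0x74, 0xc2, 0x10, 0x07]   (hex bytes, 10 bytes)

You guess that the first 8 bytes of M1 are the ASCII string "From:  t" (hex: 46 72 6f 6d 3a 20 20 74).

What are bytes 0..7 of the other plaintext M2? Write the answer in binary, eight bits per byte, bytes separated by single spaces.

First, C1 ⊕ C2 = (M1 ⊕ K) ⊕ (M2 ⊕ K) = M1 ⊕ M2, so the key drops out. Then M2 = (M1 ⊕ M2) ⊕ M1 over the first 8 bytes.
byte 0: (65 ⊕ ed) ⊕ 46 = 88 ⊕ 46 = ce
byte 1: (f2 ⊕ ae) ⊕ 72 = 5c ⊕ 72 = 2e
byte 2: (78 ⊕ d1) ⊕ 6f = a9 ⊕ 6f = c6
byte 3: (13 ⊕ 74) ⊕ 6d = 67 ⊕ 6d = 0a
byte 4: (f5 ⊕ 33) ⊕ 3a = c6 ⊕ 3a = fc
byte 5: (30 ⊕ a9) ⊕ 20 = 99 ⊕ 20 = b9
byte 6: (be ⊕ 74) ⊕ 20 = ca ⊕ 20 = ea
byte 7: (e4 ⊕ c2) ⊕ 74 = 26 ⊕ 74 = 52

11001110 00101110 11000110 00001010 11111100 10111001 11101010 01010010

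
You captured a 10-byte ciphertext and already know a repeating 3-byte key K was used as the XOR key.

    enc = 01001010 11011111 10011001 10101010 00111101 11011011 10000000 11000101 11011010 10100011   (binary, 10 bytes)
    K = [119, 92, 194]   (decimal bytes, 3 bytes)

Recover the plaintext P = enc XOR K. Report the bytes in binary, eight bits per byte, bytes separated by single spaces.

00111101 10000011 01011011 11011101 01100001 00011001 11110111 10011001 00011000 11010100

The 3-byte key repeats, so the effective keystream is 77 5c c2 77 5c c2 77 5c c2 77.
byte 0: 01001010 xor 01110111 = 00111101
byte 1: 11011111 xor 01011100 = 10000011
byte 2: 10011001 xor 11000010 = 01011011
byte 3: 10101010 xor 01110111 = 11011101
byte 4: 00111101 xor 01011100 = 01100001
byte 5: 11011011 xor 11000010 = 00011001
byte 6: 10000000 xor 01110111 = 11110111
byte 7: 11000101 xor 01011100 = 10011001
byte 8: 11011010 xor 11000010 = 00011000
byte 9: 10100011 xor 01110111 = 11010100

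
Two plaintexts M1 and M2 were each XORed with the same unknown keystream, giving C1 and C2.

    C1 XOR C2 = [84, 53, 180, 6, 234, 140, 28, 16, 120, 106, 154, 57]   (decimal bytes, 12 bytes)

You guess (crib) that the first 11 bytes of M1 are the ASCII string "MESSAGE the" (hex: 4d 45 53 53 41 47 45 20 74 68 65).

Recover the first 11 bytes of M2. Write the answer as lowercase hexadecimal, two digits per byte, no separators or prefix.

1970e755abcb59300c02ff

Since C1 ⊕ C2 = M1 ⊕ M2, XORing with the guessed M1 bytes yields the corresponding M2 bytes: M2 = (C1 ⊕ C2) ⊕ M1.
54 xor 4d = 19
35 xor 45 = 70
b4 xor 53 = e7
06 xor 53 = 55
ea xor 41 = ab
8c xor 47 = cb
1c xor 45 = 59
10 xor 20 = 30
78 xor 74 = 0c
6a xor 68 = 02
9a xor 65 = ff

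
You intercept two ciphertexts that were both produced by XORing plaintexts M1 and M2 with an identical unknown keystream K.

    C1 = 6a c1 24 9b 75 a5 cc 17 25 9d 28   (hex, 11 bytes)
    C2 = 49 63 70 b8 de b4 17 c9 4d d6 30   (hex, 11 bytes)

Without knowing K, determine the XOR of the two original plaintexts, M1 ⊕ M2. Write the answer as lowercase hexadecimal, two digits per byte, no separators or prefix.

C1 ⊕ C2 = (M1 ⊕ K) ⊕ (M2 ⊕ K) = M1 ⊕ M2 — the shared key cancels under XOR.
byte 0: 6a xor 49 = 23
byte 1: c1 xor 63 = a2
byte 2: 24 xor 70 = 54
byte 3: 9b xor b8 = 23
byte 4: 75 xor de = ab
byte 5: a5 xor b4 = 11
byte 6: cc xor 17 = db
byte 7: 17 xor c9 = de
byte 8: 25 xor 4d = 68
byte 9: 9d xor d6 = 4b
byte 10: 28 xor 30 = 18

23a25423ab11dbde684b18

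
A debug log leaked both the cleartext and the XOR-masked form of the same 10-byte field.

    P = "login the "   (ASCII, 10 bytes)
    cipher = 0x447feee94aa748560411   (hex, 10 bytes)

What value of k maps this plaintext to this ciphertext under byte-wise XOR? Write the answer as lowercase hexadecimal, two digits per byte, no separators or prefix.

Since cipher = P ⊕ k, XORing both sides with P gives k = P ⊕ cipher.
6c XOR 44 = 28
6f XOR 7f = 10
67 XOR ee = 89
69 XOR e9 = 80
6e XOR 4a = 24
20 XOR a7 = 87
74 XOR 48 = 3c
68 XOR 56 = 3e
65 XOR 04 = 61
20 XOR 11 = 31

2810898024873c3e6131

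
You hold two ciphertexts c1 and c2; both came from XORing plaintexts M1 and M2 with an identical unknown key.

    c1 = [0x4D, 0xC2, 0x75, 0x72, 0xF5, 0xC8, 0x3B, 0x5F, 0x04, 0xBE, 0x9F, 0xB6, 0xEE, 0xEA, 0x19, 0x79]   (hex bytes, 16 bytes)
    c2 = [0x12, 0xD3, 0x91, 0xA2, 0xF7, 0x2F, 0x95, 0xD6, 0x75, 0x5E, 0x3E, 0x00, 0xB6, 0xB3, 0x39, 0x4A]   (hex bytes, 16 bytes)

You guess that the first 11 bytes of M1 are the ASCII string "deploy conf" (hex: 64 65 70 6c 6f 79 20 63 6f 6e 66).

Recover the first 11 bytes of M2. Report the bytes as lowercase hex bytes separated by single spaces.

3b 74 94 bc 6d 9e 8e ea 1e 8e c7

First, c1 ⊕ c2 = (M1 ⊕ K) ⊕ (M2 ⊕ K) = M1 ⊕ M2, so the key drops out. Then M2 = (M1 ⊕ M2) ⊕ M1 over the first 11 bytes.
byte 0: (4d ⊕ 12) ⊕ 64 = 5f ⊕ 64 = 3b
byte 1: (c2 ⊕ d3) ⊕ 65 = 11 ⊕ 65 = 74
byte 2: (75 ⊕ 91) ⊕ 70 = e4 ⊕ 70 = 94
byte 3: (72 ⊕ a2) ⊕ 6c = d0 ⊕ 6c = bc
byte 4: (f5 ⊕ f7) ⊕ 6f = 02 ⊕ 6f = 6d
byte 5: (c8 ⊕ 2f) ⊕ 79 = e7 ⊕ 79 = 9e
byte 6: (3b ⊕ 95) ⊕ 20 = ae ⊕ 20 = 8e
byte 7: (5f ⊕ d6) ⊕ 63 = 89 ⊕ 63 = ea
byte 8: (04 ⊕ 75) ⊕ 6f = 71 ⊕ 6f = 1e
byte 9: (be ⊕ 5e) ⊕ 6e = e0 ⊕ 6e = 8e
byte 10: (9f ⊕ 3e) ⊕ 66 = a1 ⊕ 66 = c7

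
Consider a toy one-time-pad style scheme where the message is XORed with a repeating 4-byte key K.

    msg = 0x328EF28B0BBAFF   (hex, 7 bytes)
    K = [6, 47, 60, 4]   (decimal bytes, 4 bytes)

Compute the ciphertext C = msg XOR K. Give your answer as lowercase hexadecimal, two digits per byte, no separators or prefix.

The 4-byte key repeats, so the effective keystream is 06 2f 3c 04 06 2f 3c.
byte 0: 00110010 xor 00000110 = 00110100
byte 1: 10001110 xor 00101111 = 10100001
byte 2: 11110010 xor 00111100 = 11001110
byte 3: 10001011 xor 00000100 = 10001111
byte 4: 00001011 xor 00000110 = 00001101
byte 5: 10111010 xor 00101111 = 10010101
byte 6: 11111111 xor 00111100 = 11000011

34a1ce8f0d95c3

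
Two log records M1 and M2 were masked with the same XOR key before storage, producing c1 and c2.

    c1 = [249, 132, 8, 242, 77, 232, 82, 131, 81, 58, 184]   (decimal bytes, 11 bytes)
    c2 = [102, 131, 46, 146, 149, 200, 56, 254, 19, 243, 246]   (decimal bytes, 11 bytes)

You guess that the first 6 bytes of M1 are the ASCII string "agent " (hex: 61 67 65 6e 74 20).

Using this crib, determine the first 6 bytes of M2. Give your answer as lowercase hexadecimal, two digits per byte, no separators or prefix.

fe60430eac00

First, c1 ⊕ c2 = (M1 ⊕ K) ⊕ (M2 ⊕ K) = M1 ⊕ M2, so the key drops out. Then M2 = (M1 ⊕ M2) ⊕ M1 over the first 6 bytes.
byte 0: (f9 ^ 66) ^ 61 = 9f ^ 61 = fe
byte 1: (84 ^ 83) ^ 67 = 07 ^ 67 = 60
byte 2: (08 ^ 2e) ^ 65 = 26 ^ 65 = 43
byte 3: (f2 ^ 92) ^ 6e = 60 ^ 6e = 0e
byte 4: (4d ^ 95) ^ 74 = d8 ^ 74 = ac
byte 5: (e8 ^ c8) ^ 20 = 20 ^ 20 = 00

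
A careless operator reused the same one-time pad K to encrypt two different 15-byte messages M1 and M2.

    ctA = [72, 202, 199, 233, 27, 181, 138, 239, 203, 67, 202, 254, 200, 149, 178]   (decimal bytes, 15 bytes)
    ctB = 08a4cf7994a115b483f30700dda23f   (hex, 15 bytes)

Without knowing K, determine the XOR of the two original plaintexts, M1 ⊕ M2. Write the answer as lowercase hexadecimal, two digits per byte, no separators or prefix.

406e08908f149f5b48b0cdfe15378d

ctA ⊕ ctB = (M1 ⊕ K) ⊕ (M2 ⊕ K) = M1 ⊕ M2 — the shared key cancels under XOR.
 72 XOR   8 =  64
202 XOR 164 = 110
199 XOR 207 =   8
233 XOR 121 = 144
 27 XOR 148 = 143
181 XOR 161 =  20
138 XOR  21 = 159
239 XOR 180 =  91
203 XOR 131 =  72
 67 XOR 243 = 176
202 XOR   7 = 205
254 XOR   0 = 254
200 XOR 221 =  21
149 XOR 162 =  55
178 XOR  63 = 141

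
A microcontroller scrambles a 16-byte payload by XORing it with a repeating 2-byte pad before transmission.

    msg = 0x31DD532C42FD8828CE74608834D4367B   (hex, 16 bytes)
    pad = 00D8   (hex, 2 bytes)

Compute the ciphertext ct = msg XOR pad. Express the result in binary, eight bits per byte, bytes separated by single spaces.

The 2-byte key repeats, so the effective keystream is 00 d8 00 d8 00 d8 00 d8 00 d8 00 d8 00 d8 00 d8.
byte 0: 31 xor 00 = 31
byte 1: dd xor d8 = 05
byte 2: 53 xor 00 = 53
byte 3: 2c xor d8 = f4
byte 4: 42 xor 00 = 42
byte 5: fd xor d8 = 25
byte 6: 88 xor 00 = 88
byte 7: 28 xor d8 = f0
byte 8: ce xor 00 = ce
byte 9: 74 xor d8 = ac
byte 10: 60 xor 00 = 60
byte 11: 88 xor d8 = 50
byte 12: 34 xor 00 = 34
byte 13: d4 xor d8 = 0c
byte 14: 36 xor 00 = 36
byte 15: 7b xor d8 = a3

00110001 00000101 01010011 11110100 01000010 00100101 10001000 11110000 11001110 10101100 01100000 01010000 00110100 00001100 00110110 10100011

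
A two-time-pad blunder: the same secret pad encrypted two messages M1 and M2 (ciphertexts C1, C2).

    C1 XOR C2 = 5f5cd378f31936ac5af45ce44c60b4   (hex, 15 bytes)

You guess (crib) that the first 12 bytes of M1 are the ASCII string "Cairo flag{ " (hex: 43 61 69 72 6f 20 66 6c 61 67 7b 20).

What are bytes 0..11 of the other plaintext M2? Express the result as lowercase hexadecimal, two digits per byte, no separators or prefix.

Since C1 ⊕ C2 = M1 ⊕ M2, XORing with the guessed M1 bytes yields the corresponding M2 bytes: M2 = (C1 ⊕ C2) ⊕ M1.
5f ⊕ 43 = 1c
5c ⊕ 61 = 3d
d3 ⊕ 69 = ba
78 ⊕ 72 = 0a
f3 ⊕ 6f = 9c
19 ⊕ 20 = 39
36 ⊕ 66 = 50
ac ⊕ 6c = c0
5a ⊕ 61 = 3b
f4 ⊕ 67 = 93
5c ⊕ 7b = 27
e4 ⊕ 20 = c4

1c3dba0a9c3950c03b9327c4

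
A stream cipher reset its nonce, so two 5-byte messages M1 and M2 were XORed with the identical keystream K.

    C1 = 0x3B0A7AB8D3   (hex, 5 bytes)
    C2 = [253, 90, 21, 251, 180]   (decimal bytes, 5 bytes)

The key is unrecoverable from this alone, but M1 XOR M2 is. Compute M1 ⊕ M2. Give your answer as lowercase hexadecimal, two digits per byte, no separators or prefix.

c6506f4367

C1 ⊕ C2 = (M1 ⊕ K) ⊕ (M2 ⊕ K) = M1 ⊕ M2 — the shared key cancels under XOR.
byte 0: 3b ⊕ fd = c6
byte 1: 0a ⊕ 5a = 50
byte 2: 7a ⊕ 15 = 6f
byte 3: b8 ⊕ fb = 43
byte 4: d3 ⊕ b4 = 67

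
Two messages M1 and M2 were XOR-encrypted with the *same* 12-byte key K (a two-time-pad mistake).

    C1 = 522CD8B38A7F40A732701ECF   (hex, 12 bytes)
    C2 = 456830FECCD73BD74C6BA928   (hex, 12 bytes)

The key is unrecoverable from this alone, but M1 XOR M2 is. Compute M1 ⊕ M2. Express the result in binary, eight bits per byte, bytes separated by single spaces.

00010111 01000100 11101000 01001101 01000110 10101000 01111011 01110000 01111110 00011011 10110111 11100111

C1 ⊕ C2 = (M1 ⊕ K) ⊕ (M2 ⊕ K) = M1 ⊕ M2 — the shared key cancels under XOR.
byte 0: 52 ^ 45 = 17
byte 1: 2c ^ 68 = 44
byte 2: d8 ^ 30 = e8
byte 3: b3 ^ fe = 4d
byte 4: 8a ^ cc = 46
byte 5: 7f ^ d7 = a8
byte 6: 40 ^ 3b = 7b
byte 7: a7 ^ d7 = 70
byte 8: 32 ^ 4c = 7e
byte 9: 70 ^ 6b = 1b
byte 10: 1e ^ a9 = b7
byte 11: cf ^ 28 = e7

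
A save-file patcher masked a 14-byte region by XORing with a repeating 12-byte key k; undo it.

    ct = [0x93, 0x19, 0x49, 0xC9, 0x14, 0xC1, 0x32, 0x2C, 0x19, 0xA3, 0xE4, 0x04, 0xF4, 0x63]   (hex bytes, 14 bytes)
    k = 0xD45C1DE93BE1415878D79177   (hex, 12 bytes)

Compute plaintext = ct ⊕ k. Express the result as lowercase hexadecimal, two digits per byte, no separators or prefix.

474554202f20737461747573203f

The 12-byte key repeats, so the effective keystream is d4 5c 1d e9 3b e1 41 58 78 d7 91 77 d4 5c.
byte 0: 93 ⊕ d4 = 47
byte 1: 19 ⊕ 5c = 45
byte 2: 49 ⊕ 1d = 54
byte 3: c9 ⊕ e9 = 20
byte 4: 14 ⊕ 3b = 2f
byte 5: c1 ⊕ e1 = 20
byte 6: 32 ⊕ 41 = 73
byte 7: 2c ⊕ 58 = 74
byte 8: 19 ⊕ 78 = 61
byte 9: a3 ⊕ d7 = 74
byte 10: e4 ⊕ 91 = 75
byte 11: 04 ⊕ 77 = 73
byte 12: f4 ⊕ d4 = 20
byte 13: 63 ⊕ 5c = 3f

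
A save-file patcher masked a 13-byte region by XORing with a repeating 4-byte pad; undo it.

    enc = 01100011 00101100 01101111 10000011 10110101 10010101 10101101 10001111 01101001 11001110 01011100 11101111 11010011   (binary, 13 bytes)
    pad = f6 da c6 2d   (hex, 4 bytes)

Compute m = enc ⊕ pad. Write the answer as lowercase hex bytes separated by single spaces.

The 4-byte key repeats, so the effective keystream is f6 da c6 2d f6 da c6 2d f6 da c6 2d f6.
byte 0: 01100011 ⊕ 11110110 = 10010101
byte 1: 00101100 ⊕ 11011010 = 11110110
byte 2: 01101111 ⊕ 11000110 = 10101001
byte 3: 10000011 ⊕ 00101101 = 10101110
byte 4: 10110101 ⊕ 11110110 = 01000011
byte 5: 10010101 ⊕ 11011010 = 01001111
byte 6: 10101101 ⊕ 11000110 = 01101011
byte 7: 10001111 ⊕ 00101101 = 10100010
byte 8: 01101001 ⊕ 11110110 = 10011111
byte 9: 11001110 ⊕ 11011010 = 00010100
byte 10: 01011100 ⊕ 11000110 = 10011010
byte 11: 11101111 ⊕ 00101101 = 11000010
byte 12: 11010011 ⊕ 11110110 = 00100101

95 f6 a9 ae 43 4f 6b a2 9f 14 9a c2 25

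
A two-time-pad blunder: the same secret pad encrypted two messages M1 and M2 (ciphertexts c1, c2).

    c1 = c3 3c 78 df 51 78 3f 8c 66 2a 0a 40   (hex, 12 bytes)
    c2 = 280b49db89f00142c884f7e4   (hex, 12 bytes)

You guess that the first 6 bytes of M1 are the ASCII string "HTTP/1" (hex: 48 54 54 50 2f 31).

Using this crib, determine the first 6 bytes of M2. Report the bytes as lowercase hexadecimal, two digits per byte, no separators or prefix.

a3636554f7b9

First, c1 ⊕ c2 = (M1 ⊕ K) ⊕ (M2 ⊕ K) = M1 ⊕ M2, so the key drops out. Then M2 = (M1 ⊕ M2) ⊕ M1 over the first 6 bytes.
byte 0: (c3 XOR 28) XOR 48 = eb XOR 48 = a3
byte 1: (3c XOR 0b) XOR 54 = 37 XOR 54 = 63
byte 2: (78 XOR 49) XOR 54 = 31 XOR 54 = 65
byte 3: (df XOR db) XOR 50 = 04 XOR 50 = 54
byte 4: (51 XOR 89) XOR 2f = d8 XOR 2f = f7
byte 5: (78 XOR f0) XOR 31 = 88 XOR 31 = b9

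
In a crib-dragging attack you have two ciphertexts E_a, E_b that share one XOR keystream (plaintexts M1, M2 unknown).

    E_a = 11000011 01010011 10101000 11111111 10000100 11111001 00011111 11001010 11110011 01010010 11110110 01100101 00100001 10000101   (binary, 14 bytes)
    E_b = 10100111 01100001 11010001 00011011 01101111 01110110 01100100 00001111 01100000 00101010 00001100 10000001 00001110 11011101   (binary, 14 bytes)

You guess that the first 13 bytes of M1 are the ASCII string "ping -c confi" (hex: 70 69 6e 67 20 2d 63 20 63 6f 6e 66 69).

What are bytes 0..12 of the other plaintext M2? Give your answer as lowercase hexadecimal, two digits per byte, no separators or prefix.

145b1783cba218e5f017948246

First, E_a ⊕ E_b = (M1 ⊕ K) ⊕ (M2 ⊕ K) = M1 ⊕ M2, so the key drops out. Then M2 = (M1 ⊕ M2) ⊕ M1 over the first 13 bytes.
byte 0: (c3 xor a7) xor 70 = 64 xor 70 = 14
byte 1: (53 xor 61) xor 69 = 32 xor 69 = 5b
byte 2: (a8 xor d1) xor 6e = 79 xor 6e = 17
byte 3: (ff xor 1b) xor 67 = e4 xor 67 = 83
byte 4: (84 xor 6f) xor 20 = eb xor 20 = cb
byte 5: (f9 xor 76) xor 2d = 8f xor 2d = a2
byte 6: (1f xor 64) xor 63 = 7b xor 63 = 18
byte 7: (ca xor 0f) xor 20 = c5 xor 20 = e5
byte 8: (f3 xor 60) xor 63 = 93 xor 63 = f0
byte 9: (52 xor 2a) xor 6f = 78 xor 6f = 17
byte 10: (f6 xor 0c) xor 6e = fa xor 6e = 94
byte 11: (65 xor 81) xor 66 = e4 xor 66 = 82
byte 12: (21 xor 0e) xor 69 = 2f xor 69 = 46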